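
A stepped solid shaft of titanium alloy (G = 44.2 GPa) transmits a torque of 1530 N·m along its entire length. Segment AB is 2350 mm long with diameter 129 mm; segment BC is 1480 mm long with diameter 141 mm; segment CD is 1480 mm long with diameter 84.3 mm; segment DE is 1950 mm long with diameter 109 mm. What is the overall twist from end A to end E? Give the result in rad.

J_AB = π(0.129)⁴/32 = 2.72×10^-5 m⁴; J_BC = π(0.141)⁴/32 = 3.88×10^-5 m⁴; J_CD = π(0.0843)⁴/32 = 4.96×10^-6 m⁴; J_DE = π(0.109)⁴/32 = 1.39×10^-5 m⁴.
θ = (T/G)·Σ L_i/J_i = (1530/44.2×10⁹)·(2.35/2.72×10^-5 + 1.48/3.88×10^-5 + 1.48/4.96×10^-6 + 1.95/1.39×10^-5) = 0.01952 rad.

0.0195 rad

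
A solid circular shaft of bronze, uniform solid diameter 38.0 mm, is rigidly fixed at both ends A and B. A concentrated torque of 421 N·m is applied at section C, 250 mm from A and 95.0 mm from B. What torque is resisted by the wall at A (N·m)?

116 N·m

With uniform GJ and both ends fixed, compatibility θ_AC = θ_CB gives T_A·a = T_B·b, together with T_A + T_B = T₀.
T_A = T₀·b/(a+b) = 421.0·95.0/345.0 = 115.9 N·m; T_B = 305.1 N·m.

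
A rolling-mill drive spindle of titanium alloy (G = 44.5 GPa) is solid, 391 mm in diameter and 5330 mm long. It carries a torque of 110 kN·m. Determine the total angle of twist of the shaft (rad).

J = πd⁴/32 = π(0.391)⁴/32 = 2.295×10^-3 m⁴.
θ = T·L/(G·J) = 110000 × 5.33 / (44.5×10⁹ × 2.295×10^-3) = 5.742×10^-3 rad.

0.00574 rad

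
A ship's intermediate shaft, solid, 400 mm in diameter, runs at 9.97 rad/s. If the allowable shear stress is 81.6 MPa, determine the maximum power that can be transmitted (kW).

10200 kW

J = πd⁴/32 = π(0.400)⁴/32 = 2.513×10^-3 m⁴.
T_max = τ_allow·J/r = 8.16×10^7 × 2.513×10^-3 / 0.200 = 1.025e6 N·m.
ω = 9.97 rad/s, so P_max = T_max·ω = 1.022×10^7 W.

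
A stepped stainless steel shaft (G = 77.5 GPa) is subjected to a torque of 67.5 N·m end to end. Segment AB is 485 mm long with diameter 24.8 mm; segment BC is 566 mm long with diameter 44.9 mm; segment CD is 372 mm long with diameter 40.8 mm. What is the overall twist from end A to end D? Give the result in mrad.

J_AB = π(0.0248)⁴/32 = 3.71×10^-8 m⁴; J_BC = π(0.0449)⁴/32 = 3.99×10^-7 m⁴; J_CD = π(0.0408)⁴/32 = 2.72×10^-7 m⁴.
θ = (T/G)·Σ L_i/J_i = (67.50/77.5×10⁹)·(0.485/3.71×10^-8 + 0.566/3.99×10^-7 + 0.372/2.72×10^-7) = 0.01380 rad.

13.8 mrad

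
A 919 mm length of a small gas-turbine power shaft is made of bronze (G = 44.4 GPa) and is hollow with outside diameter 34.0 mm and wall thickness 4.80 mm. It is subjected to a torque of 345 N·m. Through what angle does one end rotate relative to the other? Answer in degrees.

J = π(d_o⁴ − d_i⁴)/32 = π(0.0340⁴ − 0.0244⁴)/32 = 9.640×10^-8 m⁴.
θ = T·L/(G·J) = 345.0 × 0.919 / (44.4×10⁹ × 9.640×10^-8) = 0.07408 rad.

4.24°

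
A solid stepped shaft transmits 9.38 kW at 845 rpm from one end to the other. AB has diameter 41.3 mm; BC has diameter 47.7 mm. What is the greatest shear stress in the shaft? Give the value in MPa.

ω = 2π·845/60 = 88.49 rad/s, so T = P/ω = 9.38×10³ / 88.49 = 106.0 N·m.
Under the same torque, τ_max = 16T/(πd³) is largest where d is smallest — segment AB (d = 41.3 mm).
τ_max = 16·106.0/(π·(0.0413)³) = 7.664×10^6 Pa.

7.66 MPa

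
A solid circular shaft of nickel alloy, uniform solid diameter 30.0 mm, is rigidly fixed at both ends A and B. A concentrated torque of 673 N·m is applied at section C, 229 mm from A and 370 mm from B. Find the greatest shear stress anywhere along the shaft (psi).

With uniform GJ and both ends fixed, compatibility θ_AC = θ_CB gives T_A·a = T_B·b, together with T_A + T_B = T₀.
T_A = T₀·b/(a+b) = 673.0·370/599.0 = 415.7 N·m; T_B = 257.3 N·m.
τ in each portion: τ_AC = 7.84×10^7 Pa, τ_CB = 4.85×10^7 Pa; maximum is in AC.
τ_max = T_AC·r/J = 415.7·0.0150/7.95×10^-8 = 7.841×10^7 Pa.

11400 psi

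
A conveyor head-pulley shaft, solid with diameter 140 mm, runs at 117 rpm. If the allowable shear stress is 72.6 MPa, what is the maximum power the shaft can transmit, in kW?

J = πd⁴/32 = π(0.140)⁴/32 = 3.771×10^-5 m⁴.
T_max = τ_allow·J/r = 7.26×10^7 × 3.771×10^-5 / 0.0700 = 39120 N·m.
ω = 2π·117/60 = 12.25 rad/s, so P_max = T_max·ω = 4.793×10^5 W.

479 kW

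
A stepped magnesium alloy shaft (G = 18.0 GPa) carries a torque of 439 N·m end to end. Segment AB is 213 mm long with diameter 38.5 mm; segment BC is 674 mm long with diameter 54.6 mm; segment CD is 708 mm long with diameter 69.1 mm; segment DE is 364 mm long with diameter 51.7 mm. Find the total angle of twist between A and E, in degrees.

3.63°

J_AB = π(0.0385)⁴/32 = 2.16×10^-7 m⁴; J_BC = π(0.0546)⁴/32 = 8.73×10^-7 m⁴; J_CD = π(0.0691)⁴/32 = 2.24×10^-6 m⁴; J_DE = π(0.0517)⁴/32 = 7.01×10^-7 m⁴.
θ = (T/G)·Σ L_i/J_i = (439.0/18.0×10⁹)·(0.213/2.16×10^-7 + 0.674/8.73×10^-7 + 0.708/2.24×10^-6 + 0.364/7.01×10^-7) = 0.06330 rad.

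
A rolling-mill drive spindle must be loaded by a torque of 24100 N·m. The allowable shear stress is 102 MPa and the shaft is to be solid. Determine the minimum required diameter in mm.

106 mm

For a solid shaft τ_max = 16T/(πd³), so d = (16T/(π τ_allow))^(1/3) = (16·24100/(π·1.02×10^8))^(1/3) = 0.1064 m.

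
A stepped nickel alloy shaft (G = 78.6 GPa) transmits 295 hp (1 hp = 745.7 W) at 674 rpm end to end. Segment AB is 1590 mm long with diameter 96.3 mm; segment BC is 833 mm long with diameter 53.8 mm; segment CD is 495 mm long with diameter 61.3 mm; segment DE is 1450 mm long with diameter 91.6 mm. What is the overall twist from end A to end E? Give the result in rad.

ω = 2π·674/60 = 70.58 rad/s, so T = P/ω = 295×745.7 / 70.58 = 3117 N·m.
J_AB = π(0.0963)⁴/32 = 8.44×10^-6 m⁴; J_BC = π(0.0538)⁴/32 = 8.22×10^-7 m⁴; J_CD = π(0.0613)⁴/32 = 1.39×10^-6 m⁴; J_DE = π(0.0916)⁴/32 = 6.91×10^-6 m⁴.
θ = (T/G)·Σ L_i/J_i = (3117/78.6×10⁹)·(1.59/8.44×10^-6 + 0.833/8.22×10^-7 + 0.495/1.39×10^-6 + 1.45/6.91×10^-6) = 0.07011 rad.

0.0701 rad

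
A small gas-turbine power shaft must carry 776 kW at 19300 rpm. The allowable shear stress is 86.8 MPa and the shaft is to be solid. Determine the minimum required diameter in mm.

ω = 2π·19300/60 = 2021 rad/s, so T = P/ω = 776×10³ / 2021 = 384.0 N·m.
For a solid shaft τ_max = 16T/(πd³), so d = (16T/(π τ_allow))^(1/3) = (16·384.0/(π·8.68×10^7))^(1/3) = 0.02824 m.

28.2 mm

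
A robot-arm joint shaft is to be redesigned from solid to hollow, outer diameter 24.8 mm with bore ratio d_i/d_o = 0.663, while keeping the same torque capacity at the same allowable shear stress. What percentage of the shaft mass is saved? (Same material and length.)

35.3 %

Equal τ_max and T ⇒ the solid shaft needs d_s³ = d_o³(1−k⁴), so d_s = 24.8·(1−0.663⁴)^(1/3) = 23.09 mm.
Area ratio A_h/A_s = d_o²(1−k²)/d_s² = (1−k²)/(1−k⁴)^(2/3) = 0.6467.
Mass saving = 1 − 0.6467 = 35.3 %.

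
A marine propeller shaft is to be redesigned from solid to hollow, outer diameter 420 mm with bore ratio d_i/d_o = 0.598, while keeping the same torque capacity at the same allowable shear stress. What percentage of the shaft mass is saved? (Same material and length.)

Equal τ_max and T ⇒ the solid shaft needs d_s³ = d_o³(1−k⁴), so d_s = 420·(1−0.598⁴)^(1/3) = 401.3 mm.
Area ratio A_h/A_s = d_o²(1−k²)/d_s² = (1−k²)/(1−k⁴)^(2/3) = 0.7038.
Mass saving = 1 − 0.7038 = 29.6 %.

29.6 %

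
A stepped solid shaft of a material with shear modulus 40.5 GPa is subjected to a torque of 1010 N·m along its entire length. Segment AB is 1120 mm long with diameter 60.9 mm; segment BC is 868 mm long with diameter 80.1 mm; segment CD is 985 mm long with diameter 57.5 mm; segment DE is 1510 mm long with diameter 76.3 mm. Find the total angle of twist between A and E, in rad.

J_AB = π(0.0609)⁴/32 = 1.35×10^-6 m⁴; J_BC = π(0.0801)⁴/32 = 4.04×10^-6 m⁴; J_CD = π(0.0575)⁴/32 = 1.07×10^-6 m⁴; J_DE = π(0.0763)⁴/32 = 3.33×10^-6 m⁴.
θ = (T/G)·Σ L_i/J_i = (1010/40.5×10⁹)·(1.12/1.35×10^-6 + 0.868/4.04×10^-6 + 0.985/1.07×10^-6 + 1.51/3.33×10^-6) = 0.06025 rad.

0.0602 rad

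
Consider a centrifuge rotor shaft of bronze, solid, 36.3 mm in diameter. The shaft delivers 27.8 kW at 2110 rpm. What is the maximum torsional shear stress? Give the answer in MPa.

ω = 2π·2110/60 = 221.0 rad/s, so T = P/ω = 27.8×10³ / 221.0 = 125.8 N·m.
J = πd⁴/32 = π(0.0363)⁴/32 = 1.705×10^-7 m⁴.
τ_max = T·r/J = 125.8 × 0.0181 / 1.705×10^-7 = 1.340×10^7 Pa.

13.4 MPa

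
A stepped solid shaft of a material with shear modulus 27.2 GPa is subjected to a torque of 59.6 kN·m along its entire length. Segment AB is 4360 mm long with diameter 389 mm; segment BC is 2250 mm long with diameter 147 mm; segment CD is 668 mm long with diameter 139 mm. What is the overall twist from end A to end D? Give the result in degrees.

J_AB = π(0.389)⁴/32 = 2.25×10^-3 m⁴; J_BC = π(0.147)⁴/32 = 4.58×10^-5 m⁴; J_CD = π(0.139)⁴/32 = 3.66×10^-5 m⁴.
θ = (T/G)·Σ L_i/J_i = (59600/27.2×10⁹)·(4.36/2.25×10^-3 + 2.25/4.58×10^-5 + 0.668/3.66×10^-5) = 0.1517 rad.

8.69°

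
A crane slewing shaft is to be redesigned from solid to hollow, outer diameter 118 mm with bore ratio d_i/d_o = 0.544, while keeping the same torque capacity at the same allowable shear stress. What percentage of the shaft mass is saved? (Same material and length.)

25.2 %

Equal τ_max and T ⇒ the solid shaft needs d_s³ = d_o³(1−k⁴), so d_s = 118·(1−0.544⁴)^(1/3) = 114.4 mm.
Area ratio A_h/A_s = d_o²(1−k²)/d_s² = (1−k²)/(1−k⁴)^(2/3) = 0.7484.
Mass saving = 1 − 0.7484 = 25.2 %.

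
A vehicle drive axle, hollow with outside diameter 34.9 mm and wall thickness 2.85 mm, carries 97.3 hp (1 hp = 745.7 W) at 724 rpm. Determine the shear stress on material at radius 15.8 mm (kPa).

204000 kPa

ω = 2π·724/60 = 75.82 rad/s, so T = P/ω = 97.3×745.7 / 75.82 = 957.0 N·m.
J = π(d_o⁴ − d_i⁴)/32 = π(0.0349⁴ − 0.0292⁴)/32 = 7.427×10^-8 m⁴.
Shear stress varies linearly with radius: τ = T·r/J = 957.0 × 0.0158 / 7.427×10^-8 = 2.036×10^8 Pa.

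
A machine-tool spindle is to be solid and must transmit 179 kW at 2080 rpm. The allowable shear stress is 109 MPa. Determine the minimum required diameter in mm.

ω = 2π·2080/60 = 217.8 rad/s, so T = P/ω = 179×10³ / 217.8 = 821.8 N·m.
For a solid shaft τ_max = 16T/(πd³), so d = (16T/(π τ_allow))^(1/3) = (16·821.8/(π·1.09×10^8))^(1/3) = 0.03374 m.

33.7 mm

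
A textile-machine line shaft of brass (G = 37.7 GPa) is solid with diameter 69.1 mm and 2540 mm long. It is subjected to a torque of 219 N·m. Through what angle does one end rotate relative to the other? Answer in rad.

J = πd⁴/32 = π(0.0691)⁴/32 = 2.238×10^-6 m⁴.
θ = T·L/(G·J) = 219.0 × 2.54 / (37.7×10⁹ × 2.238×10^-6) = 6.592×10^-3 rad.

0.00659 rad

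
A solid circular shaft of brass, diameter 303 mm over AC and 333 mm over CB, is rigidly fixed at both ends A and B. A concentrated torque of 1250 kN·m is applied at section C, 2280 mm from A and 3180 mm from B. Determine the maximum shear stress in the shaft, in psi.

Compatibility: T_A·a/J_AC = T_B·b/J_CB with T_A + T_B = T₀.
J_AC = 8.28×10^-4 m⁴, J_CB = 1.21×10^-3 m⁴, so T_A = T₀·(J_AC/a)/((J_AC/a)+(J_CB/b)) = 611000 N·m, T_B = 639000 N·m.
τ in each portion: τ_AC = 1.12×10^8 Pa, τ_CB = 8.81×10^7 Pa; maximum is in AC.
τ_max = T_AC·r/J = 611000·0.151/8.28×10^-4 = 1.119×10^8 Pa.

16200 psi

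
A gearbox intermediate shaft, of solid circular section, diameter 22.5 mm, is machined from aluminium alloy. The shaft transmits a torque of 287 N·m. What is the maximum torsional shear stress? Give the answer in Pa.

1.28e8 Pa

J = πd⁴/32 = π(0.0225)⁴/32 = 2.516×10^-8 m⁴.
τ_max = T·r/J = 287.0 × 0.0112 / 2.516×10^-8 = 1.283×10^8 Pa.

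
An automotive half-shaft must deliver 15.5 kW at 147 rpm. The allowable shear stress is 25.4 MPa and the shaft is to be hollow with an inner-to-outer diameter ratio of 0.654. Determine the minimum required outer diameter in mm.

62.8 mm

ω = 2π·147/60 = 15.39 rad/s, so T = P/ω = 15.5×10³ / 15.39 = 1007 N·m.
For a hollow shaft with d_i/d_o = 0.654: τ_max = 16T/(π d_o³ (1−k⁴)), so d_o = [16T/(π τ_allow (1−k⁴))]^(1/3) = [16·1007/(π·2.54×10^7·0.8171)]^(1/3) = 0.06275 m.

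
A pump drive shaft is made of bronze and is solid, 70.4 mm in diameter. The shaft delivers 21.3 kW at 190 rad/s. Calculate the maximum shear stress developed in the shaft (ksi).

ω = 190 rad/s, so T = P/ω = 21.3×10³ / 190.0 = 112.1 N·m.
J = πd⁴/32 = π(0.0704)⁴/32 = 2.412×10^-6 m⁴.
τ_max = T·r/J = 112.1 × 0.0352 / 2.412×10^-6 = 1.636×10^6 Pa.

0.237 ksi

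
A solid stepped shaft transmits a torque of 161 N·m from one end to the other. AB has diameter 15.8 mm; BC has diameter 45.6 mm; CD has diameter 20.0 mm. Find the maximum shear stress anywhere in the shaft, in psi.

30200 psi

Under the same torque, τ_max = 16T/(πd³) is largest where d is smallest — segment AB (d = 15.8 mm).
τ_max = 16·161.0/(π·(0.0158)³) = 2.079×10^8 Pa.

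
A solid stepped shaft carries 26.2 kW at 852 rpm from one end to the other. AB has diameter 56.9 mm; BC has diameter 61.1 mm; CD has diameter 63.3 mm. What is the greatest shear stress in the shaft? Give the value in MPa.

ω = 2π·852/60 = 89.22 rad/s, so T = P/ω = 26.2×10³ / 89.22 = 293.7 N·m.
Under the same torque, τ_max = 16T/(πd³) is largest where d is smallest — segment AB (d = 56.9 mm).
τ_max = 16·293.7/(π·(0.0569)³) = 8.118×10^6 Pa.

8.12 MPa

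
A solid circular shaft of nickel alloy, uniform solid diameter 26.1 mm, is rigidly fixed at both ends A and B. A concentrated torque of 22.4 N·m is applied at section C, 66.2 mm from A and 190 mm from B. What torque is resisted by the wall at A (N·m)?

16.6 N·m

With uniform GJ and both ends fixed, compatibility θ_AC = θ_CB gives T_A·a = T_B·b, together with T_A + T_B = T₀.
T_A = T₀·b/(a+b) = 22.40·190/256.2 = 16.61 N·m; T_B = 5.788 N·m.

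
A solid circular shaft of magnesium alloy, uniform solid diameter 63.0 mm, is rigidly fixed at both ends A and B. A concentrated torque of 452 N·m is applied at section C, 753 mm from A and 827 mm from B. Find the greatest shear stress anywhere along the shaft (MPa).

With uniform GJ and both ends fixed, compatibility θ_AC = θ_CB gives T_A·a = T_B·b, together with T_A + T_B = T₀.
T_A = T₀·b/(a+b) = 452.0·827/1580 = 236.6 N·m; T_B = 215.4 N·m.
τ in each portion: τ_AC = 4.82×10^6 Pa, τ_CB = 4.39×10^6 Pa; maximum is in AC.
τ_max = T_AC·r/J = 236.6·0.0315/1.55×10^-6 = 4.819×10^6 Pa.

4.82 MPa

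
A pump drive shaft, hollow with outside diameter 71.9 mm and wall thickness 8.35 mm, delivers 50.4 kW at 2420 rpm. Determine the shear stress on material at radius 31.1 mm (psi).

524 psi

ω = 2π·2420/60 = 253.4 rad/s, so T = P/ω = 50.4×10³ / 253.4 = 198.9 N·m.
J = π(d_o⁴ − d_i⁴)/32 = π(0.0719⁴ − 0.0552⁴)/32 = 1.712×10^-6 m⁴.
Shear stress varies linearly with radius: τ = T·r/J = 198.9 × 0.0311 / 1.712×10^-6 = 3.612×10^6 Pa.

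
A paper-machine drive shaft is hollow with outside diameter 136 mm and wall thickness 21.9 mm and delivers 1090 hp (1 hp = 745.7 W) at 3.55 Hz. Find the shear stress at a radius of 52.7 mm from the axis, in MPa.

72.5 MPa

ω = 2π·3.55 = 22.31 rad/s, so T = P/ω = 1090×745.7 / 22.31 = 36440 N·m.
J = π(d_o⁴ − d_i⁴)/32 = π(0.136⁴ − 0.0922⁴)/32 = 2.649×10^-5 m⁴.
Shear stress varies linearly with radius: τ = T·r/J = 36440 × 0.0527 / 2.649×10^-5 = 7.249×10^7 Pa.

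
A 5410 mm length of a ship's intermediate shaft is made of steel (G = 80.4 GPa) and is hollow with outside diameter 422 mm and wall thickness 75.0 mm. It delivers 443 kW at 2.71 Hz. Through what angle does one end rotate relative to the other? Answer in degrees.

ω = 2π·2.71 = 17.03 rad/s, so T = P/ω = 443×10³ / 17.03 = 26020 N·m.
J = π(d_o⁴ − d_i⁴)/32 = π(0.422⁴ − 0.272⁴)/32 = 2.576×10^-3 m⁴.
θ = T·L/(G·J) = 26020 × 5.41 / (80.4×10⁹ × 2.576×10^-3) = 6.796×10^-4 rad.

0.0389°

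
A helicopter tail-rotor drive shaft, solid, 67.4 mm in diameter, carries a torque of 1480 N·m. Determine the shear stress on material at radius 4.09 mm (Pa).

J = πd⁴/32 = π(0.0674)⁴/32 = 2.026×10^-6 m⁴.
Shear stress varies linearly with radius: τ = T·r/J = 1480 × 0.00409 / 2.026×10^-6 = 2.988×10^6 Pa.

2.99e6 Pa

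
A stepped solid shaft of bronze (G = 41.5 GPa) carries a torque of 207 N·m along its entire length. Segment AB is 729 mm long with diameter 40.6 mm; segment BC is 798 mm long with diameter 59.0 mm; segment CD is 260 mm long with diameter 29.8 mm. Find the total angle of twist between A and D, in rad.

J_AB = π(0.0406)⁴/32 = 2.67×10^-7 m⁴; J_BC = π(0.0590)⁴/32 = 1.19×10^-6 m⁴; J_CD = π(0.0298)⁴/32 = 7.74×10^-8 m⁴.
θ = (T/G)·Σ L_i/J_i = (207.0/41.5×10⁹)·(0.729/2.67×10^-7 + 0.798/1.19×10^-6 + 0.260/7.74×10^-8) = 0.03373 rad.

0.0337 rad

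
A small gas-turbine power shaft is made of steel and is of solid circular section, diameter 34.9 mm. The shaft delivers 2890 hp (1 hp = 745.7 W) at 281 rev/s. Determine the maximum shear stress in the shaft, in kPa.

146000 kPa

ω = 2π·281 = 1766 rad/s, so T = P/ω = 2890×745.7 / 1766 = 1221 N·m.
J = πd⁴/32 = π(0.0349)⁴/32 = 1.456×10^-7 m⁴.
τ_max = T·r/J = 1221 × 0.0175 / 1.456×10^-7 = 1.462×10^8 Pa.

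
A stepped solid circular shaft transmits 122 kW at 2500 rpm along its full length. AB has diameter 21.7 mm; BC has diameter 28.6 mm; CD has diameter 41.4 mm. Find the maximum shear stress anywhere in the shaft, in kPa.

232000 kPa

ω = 2π·2500/60 = 261.8 rad/s, so T = P/ω = 122×10³ / 261.8 = 466.0 N·m.
Under the same torque, τ_max = 16T/(πd³) is largest where d is smallest — segment AB (d = 21.7 mm).
τ_max = 16·466.0/(π·(0.0217)³) = 2.323×10^8 Pa.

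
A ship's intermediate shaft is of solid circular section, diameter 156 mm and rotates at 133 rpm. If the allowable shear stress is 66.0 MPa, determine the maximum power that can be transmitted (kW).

685 kW

J = πd⁴/32 = π(0.156)⁴/32 = 5.814×10^-5 m⁴.
T_max = τ_allow·J/r = 6.60×10^7 × 5.814×10^-5 / 0.0780 = 49200 N·m.
ω = 2π·133/60 = 13.93 rad/s, so P_max = T_max·ω = 6.852×10^5 W.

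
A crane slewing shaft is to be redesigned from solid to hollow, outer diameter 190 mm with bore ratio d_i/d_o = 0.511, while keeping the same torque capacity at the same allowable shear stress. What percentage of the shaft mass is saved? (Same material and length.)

Equal τ_max and T ⇒ the solid shaft needs d_s³ = d_o³(1−k⁴), so d_s = 190·(1−0.511⁴)^(1/3) = 185.6 mm.
Area ratio A_h/A_s = d_o²(1−k²)/d_s² = (1−k²)/(1−k⁴)^(2/3) = 0.7745.
Mass saving = 1 − 0.7745 = 22.6 %.

22.6 %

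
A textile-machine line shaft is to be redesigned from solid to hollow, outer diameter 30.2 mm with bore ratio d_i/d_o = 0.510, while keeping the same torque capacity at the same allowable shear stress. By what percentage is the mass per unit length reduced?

Equal τ_max and T ⇒ the solid shaft needs d_s³ = d_o³(1−k⁴), so d_s = 30.2·(1−0.510⁴)^(1/3) = 29.50 mm.
Area ratio A_h/A_s = d_o²(1−k²)/d_s² = (1−k²)/(1−k⁴)^(2/3) = 0.7753.
Mass saving = 1 − 0.7753 = 22.5 %.

22.5 %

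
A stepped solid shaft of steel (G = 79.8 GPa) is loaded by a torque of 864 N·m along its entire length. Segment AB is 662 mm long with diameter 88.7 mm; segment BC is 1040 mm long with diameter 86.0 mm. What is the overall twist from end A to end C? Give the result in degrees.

J_AB = π(0.0887)⁴/32 = 6.08×10^-6 m⁴; J_BC = π(0.0860)⁴/32 = 5.37×10^-6 m⁴.
θ = (T/G)·Σ L_i/J_i = (864.0/79.8×10⁹)·(0.662/6.08×10^-6 + 1.04/5.37×10^-6) = 3.276×10^-3 rad.

0.188°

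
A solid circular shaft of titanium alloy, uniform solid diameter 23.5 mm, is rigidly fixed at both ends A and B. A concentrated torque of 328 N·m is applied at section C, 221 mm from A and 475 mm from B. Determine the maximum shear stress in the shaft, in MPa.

With uniform GJ and both ends fixed, compatibility θ_AC = θ_CB gives T_A·a = T_B·b, together with T_A + T_B = T₀.
T_A = T₀·b/(a+b) = 328.0·475/696.0 = 223.9 N·m; T_B = 104.1 N·m.
τ in each portion: τ_AC = 8.78×10^7 Pa, τ_CB = 4.09×10^7 Pa; maximum is in AC.
τ_max = T_AC·r/J = 223.9·0.0118/2.99×10^-8 = 8.785×10^7 Pa.

87.8 MPa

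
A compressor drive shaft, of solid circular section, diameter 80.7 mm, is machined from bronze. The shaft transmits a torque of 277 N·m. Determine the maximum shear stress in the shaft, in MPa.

2.68 MPa

J = πd⁴/32 = π(0.0807)⁴/32 = 4.164×10^-6 m⁴.
τ_max = T·r/J = 277.0 × 0.0404 / 4.164×10^-6 = 2.684×10^6 Pa.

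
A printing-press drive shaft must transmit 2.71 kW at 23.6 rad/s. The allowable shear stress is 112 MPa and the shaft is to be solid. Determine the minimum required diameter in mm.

ω = 23.6 rad/s, so T = P/ω = 2.71×10³ / 23.60 = 114.8 N·m.
For a solid shaft τ_max = 16T/(πd³), so d = (16T/(π τ_allow))^(1/3) = (16·114.8/(π·1.12×10^8))^(1/3) = 0.01735 m.

17.3 mm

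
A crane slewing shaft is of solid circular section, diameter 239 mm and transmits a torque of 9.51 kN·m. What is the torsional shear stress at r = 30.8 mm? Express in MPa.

0.914 MPa

J = πd⁴/32 = π(0.239)⁴/32 = 3.203×10^-4 m⁴.
Shear stress varies linearly with radius: τ = T·r/J = 9510 × 0.0308 / 3.203×10^-4 = 9.144×10^5 Pa.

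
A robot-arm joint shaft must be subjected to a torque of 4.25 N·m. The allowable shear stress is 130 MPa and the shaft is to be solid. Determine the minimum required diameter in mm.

5.50 mm

For a solid shaft τ_max = 16T/(πd³), so d = (16T/(π τ_allow))^(1/3) = (16·4.250/(π·1.30×10^8))^(1/3) = 0.005501 m.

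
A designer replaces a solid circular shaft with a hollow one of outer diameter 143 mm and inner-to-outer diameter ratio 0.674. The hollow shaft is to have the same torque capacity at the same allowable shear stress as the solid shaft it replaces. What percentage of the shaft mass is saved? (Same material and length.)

Equal τ_max and T ⇒ the solid shaft needs d_s³ = d_o³(1−k⁴), so d_s = 143·(1−0.674⁴)^(1/3) = 132.4 mm.
Area ratio A_h/A_s = d_o²(1−k²)/d_s² = (1−k²)/(1−k⁴)^(2/3) = 0.6366.
Mass saving = 1 − 0.6366 = 36.3 %.

36.3 %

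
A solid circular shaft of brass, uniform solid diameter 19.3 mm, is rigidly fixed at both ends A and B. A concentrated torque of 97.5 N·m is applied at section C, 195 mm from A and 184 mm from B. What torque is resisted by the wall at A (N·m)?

With uniform GJ and both ends fixed, compatibility θ_AC = θ_CB gives T_A·a = T_B·b, together with T_A + T_B = T₀.
T_A = T₀·b/(a+b) = 97.50·184/379.0 = 47.34 N·m; T_B = 50.16 N·m.

47.3 N·m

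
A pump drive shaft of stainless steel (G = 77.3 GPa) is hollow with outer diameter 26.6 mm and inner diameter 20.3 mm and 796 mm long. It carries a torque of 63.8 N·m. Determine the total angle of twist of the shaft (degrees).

J = π(d_o⁴ − d_i⁴)/32 = π(0.0266⁴ − 0.0203⁴)/32 = 3.248×10^-8 m⁴.
θ = T·L/(G·J) = 63.80 × 0.796 / (77.3×10⁹ × 3.248×10^-8) = 0.02023 rad.

1.16°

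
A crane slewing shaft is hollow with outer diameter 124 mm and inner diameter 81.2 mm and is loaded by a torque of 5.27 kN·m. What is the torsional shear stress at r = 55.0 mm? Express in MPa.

J = π(d_o⁴ − d_i⁴)/32 = π(0.124⁴ − 0.0812⁴)/32 = 1.894×10^-5 m⁴.
Shear stress varies linearly with radius: τ = T·r/J = 5270 × 0.0550 / 1.894×10^-5 = 1.530×10^7 Pa.

15.3 MPa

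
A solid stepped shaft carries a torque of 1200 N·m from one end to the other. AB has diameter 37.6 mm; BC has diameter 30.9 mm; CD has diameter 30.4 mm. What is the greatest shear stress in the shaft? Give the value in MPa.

218 MPa

Under the same torque, τ_max = 16T/(πd³) is largest where d is smallest — segment CD (d = 30.4 mm).
τ_max = 16·1200/(π·(0.0304)³) = 2.175×10^8 Pa.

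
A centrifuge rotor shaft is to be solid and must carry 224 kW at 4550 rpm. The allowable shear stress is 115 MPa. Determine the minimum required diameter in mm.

ω = 2π·4550/60 = 476.5 rad/s, so T = P/ω = 224×10³ / 476.5 = 470.1 N·m.
For a solid shaft τ_max = 16T/(πd³), so d = (16T/(π τ_allow))^(1/3) = (16·470.1/(π·1.15×10^8))^(1/3) = 0.02751 m.

27.5 mm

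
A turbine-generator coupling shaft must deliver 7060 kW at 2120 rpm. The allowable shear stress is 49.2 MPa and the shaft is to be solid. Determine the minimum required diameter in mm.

ω = 2π·2120/60 = 222.0 rad/s, so T = P/ω = 7060×10³ / 222.0 = 31800 N·m.
For a solid shaft τ_max = 16T/(πd³), so d = (16T/(π τ_allow))^(1/3) = (16·31800/(π·4.92×10^7))^(1/3) = 0.1488 m.

149 mm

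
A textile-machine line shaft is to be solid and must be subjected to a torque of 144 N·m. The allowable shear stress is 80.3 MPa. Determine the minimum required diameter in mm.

For a solid shaft τ_max = 16T/(πd³), so d = (16T/(π τ_allow))^(1/3) = (16·144.0/(π·8.03×10^7))^(1/3) = 0.02090 m.

20.9 mm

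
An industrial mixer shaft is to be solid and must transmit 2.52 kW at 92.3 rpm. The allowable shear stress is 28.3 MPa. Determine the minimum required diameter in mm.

36.1 mm

ω = 2π·92.3/60 = 9.666 rad/s, so T = P/ω = 2.52×10³ / 9.666 = 260.7 N·m.
For a solid shaft τ_max = 16T/(πd³), so d = (16T/(π τ_allow))^(1/3) = (16·260.7/(π·2.83×10^7))^(1/3) = 0.03607 m.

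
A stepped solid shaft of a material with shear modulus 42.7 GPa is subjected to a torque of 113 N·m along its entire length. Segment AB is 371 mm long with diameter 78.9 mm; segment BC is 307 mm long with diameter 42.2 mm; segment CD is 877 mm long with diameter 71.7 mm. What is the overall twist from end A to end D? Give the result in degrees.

J_AB = π(0.0789)⁴/32 = 3.80×10^-6 m⁴; J_BC = π(0.0422)⁴/32 = 3.11×10^-7 m⁴; J_CD = π(0.0717)⁴/32 = 2.59×10^-6 m⁴.
θ = (T/G)·Σ L_i/J_i = (113.0/42.7×10⁹)·(0.371/3.80×10^-6 + 0.307/3.11×10^-7 + 0.877/2.59×10^-6) = 3.762×10^-3 rad.

0.216°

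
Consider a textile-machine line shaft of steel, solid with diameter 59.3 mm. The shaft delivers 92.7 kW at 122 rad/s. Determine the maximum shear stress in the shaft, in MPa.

18.6 MPa

ω = 122 rad/s, so T = P/ω = 92.7×10³ / 122.0 = 759.8 N·m.
J = πd⁴/32 = π(0.0593)⁴/32 = 1.214×10^-6 m⁴.
τ_max = T·r/J = 759.8 × 0.0296 / 1.214×10^-6 = 1.856×10^7 Pa.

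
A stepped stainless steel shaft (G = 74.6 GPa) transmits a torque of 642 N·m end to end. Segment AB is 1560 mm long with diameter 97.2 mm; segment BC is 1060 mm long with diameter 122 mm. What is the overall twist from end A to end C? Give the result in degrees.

0.112°

J_AB = π(0.0972)⁴/32 = 8.76×10^-6 m⁴; J_BC = π(0.122)⁴/32 = 2.17×10^-5 m⁴.
θ = (T/G)·Σ L_i/J_i = (642.0/74.6×10⁹)·(1.56/8.76×10^-6 + 1.06/2.17×10^-5) = 1.951×10^-3 rad.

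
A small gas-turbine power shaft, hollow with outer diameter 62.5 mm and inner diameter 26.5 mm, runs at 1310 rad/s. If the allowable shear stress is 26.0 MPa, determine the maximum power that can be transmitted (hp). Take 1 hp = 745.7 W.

J = π(d_o⁴ − d_i⁴)/32 = π(0.0625⁴ − 0.0265⁴)/32 = 1.450×10^-6 m⁴.
T_max = τ_allow·J/r = 2.60×10^7 × 1.450×10^-6 / 0.0312 = 1206 N·m.
ω = 1310 rad/s, so P_max = T_max·ω = 1.580×10^6 W.

2120 hp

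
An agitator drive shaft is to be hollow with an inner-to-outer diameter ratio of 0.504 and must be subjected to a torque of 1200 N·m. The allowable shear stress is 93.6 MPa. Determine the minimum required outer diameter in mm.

For a hollow shaft with d_i/d_o = 0.504: τ_max = 16T/(π d_o³ (1−k⁴)), so d_o = [16T/(π τ_allow (1−k⁴))]^(1/3) = [16·1200/(π·9.36×10^7·0.9355)]^(1/3) = 0.04117 m.

41.2 mm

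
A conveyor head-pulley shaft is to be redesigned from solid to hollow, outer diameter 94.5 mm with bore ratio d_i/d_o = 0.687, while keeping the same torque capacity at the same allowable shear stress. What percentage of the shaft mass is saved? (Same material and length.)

Equal τ_max and T ⇒ the solid shaft needs d_s³ = d_o³(1−k⁴), so d_s = 94.5·(1−0.687⁴)^(1/3) = 86.89 mm.
Area ratio A_h/A_s = d_o²(1−k²)/d_s² = (1−k²)/(1−k⁴)^(2/3) = 0.6246.
Mass saving = 1 − 0.6246 = 37.5 %.

37.5 %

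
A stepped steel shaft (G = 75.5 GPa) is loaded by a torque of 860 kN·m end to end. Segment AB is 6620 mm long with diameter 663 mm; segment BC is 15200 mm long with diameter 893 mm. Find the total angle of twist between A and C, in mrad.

J_AB = π(0.663)⁴/32 = 0.0190 m⁴; J_BC = π(0.893)⁴/32 = 0.0624 m⁴.
θ = (T/G)·Σ L_i/J_i = (860000/75.5×10⁹)·(6.62/0.0190 + 15.2/0.0624) = 6.748×10^-3 rad.

6.75 mrad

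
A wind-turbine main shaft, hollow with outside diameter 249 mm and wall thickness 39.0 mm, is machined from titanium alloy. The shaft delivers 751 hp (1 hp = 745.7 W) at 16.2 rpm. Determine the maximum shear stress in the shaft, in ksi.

20.3 ksi

ω = 2π·16.2/60 = 1.696 rad/s, so T = P/ω = 751×745.7 / 1.696 = 330100 N·m.
J = π(d_o⁴ − d_i⁴)/32 = π(0.249⁴ − 0.171⁴)/32 = 2.935×10^-4 m⁴.
τ_max = T·r/J = 330100 × 0.124 / 2.935×10^-4 = 1.401×10^8 Pa.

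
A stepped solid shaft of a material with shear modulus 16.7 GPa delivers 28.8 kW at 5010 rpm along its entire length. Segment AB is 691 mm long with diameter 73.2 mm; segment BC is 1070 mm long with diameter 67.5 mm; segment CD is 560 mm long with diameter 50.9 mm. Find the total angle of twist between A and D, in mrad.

5.32 mrad

ω = 2π·5010/60 = 524.6 rad/s, so T = P/ω = 28.8×10³ / 524.6 = 54.89 N·m.
J_AB = π(0.0732)⁴/32 = 2.82×10^-6 m⁴; J_BC = π(0.0675)⁴/32 = 2.04×10^-6 m⁴; J_CD = π(0.0509)⁴/32 = 6.59×10^-7 m⁴.
θ = (T/G)·Σ L_i/J_i = (54.89/16.7×10⁹)·(0.691/2.82×10^-6 + 1.07/2.04×10^-6 + 0.560/6.59×10^-7) = 5.325×10^-3 rad.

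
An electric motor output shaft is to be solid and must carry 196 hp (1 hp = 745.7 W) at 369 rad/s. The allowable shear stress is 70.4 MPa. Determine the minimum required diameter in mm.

30.6 mm

ω = 369 rad/s, so T = P/ω = 196×745.7 / 369.0 = 396.1 N·m.
For a solid shaft τ_max = 16T/(πd³), so d = (16T/(π τ_allow))^(1/3) = (16·396.1/(π·7.04×10^7))^(1/3) = 0.03060 m.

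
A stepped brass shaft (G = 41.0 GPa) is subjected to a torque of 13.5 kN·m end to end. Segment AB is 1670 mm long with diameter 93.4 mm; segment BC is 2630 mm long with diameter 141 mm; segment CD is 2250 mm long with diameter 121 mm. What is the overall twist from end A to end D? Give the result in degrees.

7.51°

J_AB = π(0.0934)⁴/32 = 7.47×10^-6 m⁴; J_BC = π(0.141)⁴/32 = 3.88×10^-5 m⁴; J_CD = π(0.121)⁴/32 = 2.10×10^-5 m⁴.
θ = (T/G)·Σ L_i/J_i = (13500/41.0×10⁹)·(1.67/7.47×10^-6 + 2.63/3.88×10^-5 + 2.25/2.10×10^-5) = 0.1311 rad.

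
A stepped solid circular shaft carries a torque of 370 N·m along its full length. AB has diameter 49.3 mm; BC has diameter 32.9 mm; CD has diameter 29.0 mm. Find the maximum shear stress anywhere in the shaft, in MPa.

Under the same torque, τ_max = 16T/(πd³) is largest where d is smallest — segment CD (d = 29.0 mm).
τ_max = 16·370.0/(π·(0.0290)³) = 7.726×10^7 Pa.

77.3 MPa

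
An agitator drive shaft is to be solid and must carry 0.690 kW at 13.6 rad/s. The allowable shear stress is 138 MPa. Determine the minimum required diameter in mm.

ω = 13.6 rad/s, so T = P/ω = 0.690×10³ / 13.60 = 50.74 N·m.
For a solid shaft τ_max = 16T/(πd³), so d = (16T/(π τ_allow))^(1/3) = (16·50.74/(π·1.38×10^8))^(1/3) = 0.01233 m.

12.3 mm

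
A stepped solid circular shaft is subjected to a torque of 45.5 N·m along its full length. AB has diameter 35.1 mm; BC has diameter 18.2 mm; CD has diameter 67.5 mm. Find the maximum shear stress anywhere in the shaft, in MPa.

38.4 MPa

Under the same torque, τ_max = 16T/(πd³) is largest where d is smallest — segment BC (d = 18.2 mm).
τ_max = 16·45.50/(π·(0.0182)³) = 3.844×10^7 Pa.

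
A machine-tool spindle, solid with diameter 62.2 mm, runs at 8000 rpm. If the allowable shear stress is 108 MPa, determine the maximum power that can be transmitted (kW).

4280 kW

J = πd⁴/32 = π(0.0622)⁴/32 = 1.469×10^-6 m⁴.
T_max = τ_allow·J/r = 1.08×10^8 × 1.469×10^-6 / 0.0311 = 5103 N·m.
ω = 2π·8000/60 = 837.8 rad/s, so P_max = T_max·ω = 4.275×10^6 W.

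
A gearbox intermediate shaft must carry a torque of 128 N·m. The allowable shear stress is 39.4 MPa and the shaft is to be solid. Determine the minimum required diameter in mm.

For a solid shaft τ_max = 16T/(πd³), so d = (16T/(π τ_allow))^(1/3) = (16·128.0/(π·3.94×10^7))^(1/3) = 0.02548 m.

25.5 mm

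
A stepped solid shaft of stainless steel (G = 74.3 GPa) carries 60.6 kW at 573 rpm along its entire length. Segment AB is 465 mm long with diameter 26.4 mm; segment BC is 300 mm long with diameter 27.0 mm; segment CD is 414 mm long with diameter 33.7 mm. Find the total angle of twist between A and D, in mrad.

ω = 2π·573/60 = 60.00 rad/s, so T = P/ω = 60.6×10³ / 60.00 = 1010 N·m.
J_AB = π(0.0264)⁴/32 = 4.77×10^-8 m⁴; J_BC = π(0.0270)⁴/32 = 5.22×10^-8 m⁴; J_CD = π(0.0337)⁴/32 = 1.27×10^-7 m⁴.
θ = (T/G)·Σ L_i/J_i = (1010/74.3×10⁹)·(0.465/4.77×10^-8 + 0.300/5.22×10^-8 + 0.414/1.27×10^-7) = 0.2551 rad.

255 mrad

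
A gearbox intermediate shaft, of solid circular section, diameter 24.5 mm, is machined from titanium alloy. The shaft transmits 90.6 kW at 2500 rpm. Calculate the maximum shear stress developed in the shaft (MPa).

120 MPa

ω = 2π·2500/60 = 261.8 rad/s, so T = P/ω = 90.6×10³ / 261.8 = 346.1 N·m.
J = πd⁴/32 = π(0.0245)⁴/32 = 3.537×10^-8 m⁴.
τ_max = T·r/J = 346.1 × 0.0123 / 3.537×10^-8 = 1.198×10^8 Pa.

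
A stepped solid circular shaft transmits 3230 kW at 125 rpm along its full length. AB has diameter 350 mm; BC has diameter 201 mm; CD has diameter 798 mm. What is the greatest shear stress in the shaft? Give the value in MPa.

155 MPa

ω = 2π·125/60 = 13.09 rad/s, so T = P/ω = 3230×10³ / 13.09 = 246800 N·m.
Under the same torque, τ_max = 16T/(πd³) is largest where d is smallest — segment BC (d = 201 mm).
τ_max = 16·246800/(π·(0.201)³) = 1.548×10^8 Pa.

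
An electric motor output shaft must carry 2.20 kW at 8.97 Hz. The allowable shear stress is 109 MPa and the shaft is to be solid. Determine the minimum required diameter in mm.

ω = 2π·8.97 = 56.36 rad/s, so T = P/ω = 2.20×10³ / 56.36 = 39.03 N·m.
For a solid shaft τ_max = 16T/(πd³), so d = (16T/(π τ_allow))^(1/3) = (16·39.03/(π·1.09×10^8))^(1/3) = 0.01222 m.

12.2 mm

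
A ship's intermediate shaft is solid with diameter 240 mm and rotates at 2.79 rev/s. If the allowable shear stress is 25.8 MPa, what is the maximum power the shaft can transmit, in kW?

J = πd⁴/32 = π(0.240)⁴/32 = 3.257×10^-4 m⁴.
T_max = τ_allow·J/r = 2.58×10^7 × 3.257×10^-4 / 0.120 = 70030 N·m.
ω = 2π·2.79 = 17.53 rad/s, so P_max = T_max·ω = 1.228×10^6 W.

1230 kW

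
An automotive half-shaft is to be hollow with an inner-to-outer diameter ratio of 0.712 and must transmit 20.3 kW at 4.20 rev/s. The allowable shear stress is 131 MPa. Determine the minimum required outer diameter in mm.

34.3 mm

ω = 2π·4.20 = 26.39 rad/s, so T = P/ω = 20.3×10³ / 26.39 = 769.2 N·m.
For a hollow shaft with d_i/d_o = 0.712: τ_max = 16T/(π d_o³ (1−k⁴)), so d_o = [16T/(π τ_allow (1−k⁴))]^(1/3) = [16·769.2/(π·1.31×10^8·0.7430)]^(1/3) = 0.03427 m.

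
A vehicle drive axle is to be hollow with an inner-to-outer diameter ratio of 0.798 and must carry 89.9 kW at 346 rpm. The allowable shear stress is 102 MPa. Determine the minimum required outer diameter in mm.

59.3 mm

ω = 2π·346/60 = 36.23 rad/s, so T = P/ω = 89.9×10³ / 36.23 = 2481 N·m.
For a hollow shaft with d_i/d_o = 0.798: τ_max = 16T/(π d_o³ (1−k⁴)), so d_o = [16T/(π τ_allow (1−k⁴))]^(1/3) = [16·2481/(π·1.02×10^8·0.5945)]^(1/3) = 0.05929 m.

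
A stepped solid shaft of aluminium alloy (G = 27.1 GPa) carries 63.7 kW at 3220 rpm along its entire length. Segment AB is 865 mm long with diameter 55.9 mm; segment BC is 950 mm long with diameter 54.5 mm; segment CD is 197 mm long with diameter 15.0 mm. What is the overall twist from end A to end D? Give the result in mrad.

290 mrad

ω = 2π·3220/60 = 337.2 rad/s, so T = P/ω = 63.7×10³ / 337.2 = 188.9 N·m.
J_AB = π(0.0559)⁴/32 = 9.59×10^-7 m⁴; J_BC = π(0.0545)⁴/32 = 8.66×10^-7 m⁴; J_CD = π(0.0150)⁴/32 = 4.97×10^-9 m⁴.
θ = (T/G)·Σ L_i/J_i = (188.9/27.1×10⁹)·(0.865/9.59×10^-7 + 0.950/8.66×10^-7 + 0.197/4.97×10^-9) = 0.2902 rad.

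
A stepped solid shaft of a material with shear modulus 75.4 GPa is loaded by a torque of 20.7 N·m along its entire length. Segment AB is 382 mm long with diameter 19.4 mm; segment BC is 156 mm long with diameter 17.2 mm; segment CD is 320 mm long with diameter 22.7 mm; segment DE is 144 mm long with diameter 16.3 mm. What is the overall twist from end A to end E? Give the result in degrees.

J_AB = π(0.0194)⁴/32 = 1.39×10^-8 m⁴; J_BC = π(0.0172)⁴/32 = 8.59×10^-9 m⁴; J_CD = π(0.0227)⁴/32 = 2.61×10^-8 m⁴; J_DE = π(0.0163)⁴/32 = 6.93×10^-9 m⁴.
θ = (T/G)·Σ L_i/J_i = (20.70/75.4×10⁹)·(0.382/1.39×10^-8 + 0.156/8.59×10^-9 + 0.320/2.61×10^-8 + 0.144/6.93×10^-9) = 0.02160 rad.

1.24°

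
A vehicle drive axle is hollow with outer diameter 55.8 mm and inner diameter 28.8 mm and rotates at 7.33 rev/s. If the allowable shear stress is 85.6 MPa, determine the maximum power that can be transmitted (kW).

J = π(d_o⁴ − d_i⁴)/32 = π(0.0558⁴ − 0.0288⁴)/32 = 8.842×10^-7 m⁴.
T_max = τ_allow·J/r = 8.56×10^7 × 8.842×10^-7 / 0.0279 = 2713 N·m.
ω = 2π·7.33 = 46.06 rad/s, so P_max = T_max·ω = 1.249×10^5 W.

125 kW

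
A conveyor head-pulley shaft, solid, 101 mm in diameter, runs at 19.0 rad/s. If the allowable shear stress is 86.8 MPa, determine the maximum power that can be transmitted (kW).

334 kW

J = πd⁴/32 = π(0.101)⁴/32 = 1.022×10^-5 m⁴.
T_max = τ_allow·J/r = 8.68×10^7 × 1.022×10^-5 / 0.0505 = 17560 N·m.
ω = 19.0 rad/s, so P_max = T_max·ω = 3.336×10^5 W.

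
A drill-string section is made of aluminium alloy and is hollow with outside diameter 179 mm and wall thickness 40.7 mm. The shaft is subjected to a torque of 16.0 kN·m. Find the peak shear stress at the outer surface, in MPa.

15.6 MPa

J = π(d_o⁴ − d_i⁴)/32 = π(0.179⁴ − 0.0976⁴)/32 = 9.188×10^-5 m⁴.
τ_max = T·r/J = 16000 × 0.0895 / 9.188×10^-5 = 1.559×10^7 Pa.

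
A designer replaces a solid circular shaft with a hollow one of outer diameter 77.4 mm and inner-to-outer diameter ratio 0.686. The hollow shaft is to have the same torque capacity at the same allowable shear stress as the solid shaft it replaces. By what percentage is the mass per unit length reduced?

37.4 %

Equal τ_max and T ⇒ the solid shaft needs d_s³ = d_o³(1−k⁴), so d_s = 77.4·(1−0.686⁴)^(1/3) = 71.20 mm.
Area ratio A_h/A_s = d_o²(1−k²)/d_s² = (1−k²)/(1−k⁴)^(2/3) = 0.6256.
Mass saving = 1 − 0.6256 = 37.4 %.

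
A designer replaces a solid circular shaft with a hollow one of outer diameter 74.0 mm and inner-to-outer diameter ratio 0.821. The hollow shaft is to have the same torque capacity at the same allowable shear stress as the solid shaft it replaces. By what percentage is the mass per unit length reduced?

Equal τ_max and T ⇒ the solid shaft needs d_s³ = d_o³(1−k⁴), so d_s = 74.0·(1−0.821⁴)^(1/3) = 60.47 mm.
Area ratio A_h/A_s = d_o²(1−k²)/d_s² = (1−k²)/(1−k⁴)^(2/3) = 0.4881.
Mass saving = 1 − 0.4881 = 51.2 %.

51.2 %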